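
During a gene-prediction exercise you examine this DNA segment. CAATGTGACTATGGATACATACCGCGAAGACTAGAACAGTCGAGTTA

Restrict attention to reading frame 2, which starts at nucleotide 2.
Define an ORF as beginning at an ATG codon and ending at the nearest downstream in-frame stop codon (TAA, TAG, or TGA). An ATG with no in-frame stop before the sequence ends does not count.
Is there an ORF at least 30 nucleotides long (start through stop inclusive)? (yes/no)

no

Frame 2: AAT GTG ACT ATG GAT ACA TAC CGC GAA GAC TAG AAC AGT CGA GTT — ATG at 11, stop TAG at 32 → 24 nt.
Largest ORF found is 24 nucleotides < 30, so no.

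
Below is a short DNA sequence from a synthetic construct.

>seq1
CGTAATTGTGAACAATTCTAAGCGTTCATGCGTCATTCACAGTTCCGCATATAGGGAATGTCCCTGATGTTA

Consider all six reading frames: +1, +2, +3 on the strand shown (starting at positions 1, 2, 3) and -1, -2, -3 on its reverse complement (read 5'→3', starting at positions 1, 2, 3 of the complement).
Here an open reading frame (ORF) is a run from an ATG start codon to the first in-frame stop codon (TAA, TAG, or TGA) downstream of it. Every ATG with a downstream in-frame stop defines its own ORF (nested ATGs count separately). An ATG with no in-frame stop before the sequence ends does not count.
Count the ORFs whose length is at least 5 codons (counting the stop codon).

2

Reverse complement (5'→3'): TAACATCAGGGACATTCCCTATATGCGGAACTGTGAATGACGCATGAACGCTTAGAATTGTTCACAATTACG
Frame +1: CGT AAT TGT GAA CAA TTC TAA GCG TTC ATG CGT CAT TCA CAG TTC CGC ATA TAG GGA ATG TCC CTG ATG TTA — ATG at 28, stop TAG at 52 → 27 nt.
Frame +2: GTA ATT GTG AAC AAT TCT AAG CGT TCA TGC GTC ATT CAC AGT TCC GCA TAT AGG GAA TGT CCC TGA TGT — no ATG→stop ORF.
Frame +3: TAA TTG TGA ACA ATT CTA AGC GTT CAT GCG TCA TTC ACA GTT CCG CAT ATA GGG AAT GTC CCT GAT GTT — no ATG→stop ORF.
Frame -1: TAA CAT CAG GGA CAT TCC CTA TAT GCG GAA CTG TGA ATG ACG CAT GAA CGC TTA GAA TTG TTC ACA ATT ACG — no ATG→stop ORF.
Frame -2: AAC ATC AGG GAC ATT CCC TAT ATG CGG AAC TGT GAA TGA CGC ATG AAC GCT TAG AAT TGT TCA CAA TTA — ATG at 23, stop TGA at 38 → 18 nt; ATG at 44, stop TAG at 53 → 12 nt.
Frame -3: ACA TCA GGG ACA TTC CCT ATA TGC GGA ACT GTG AAT GAC GCA TGA ACG CTT AGA ATT GTT CAC AAT TAC — no ATG→stop ORF.
ORFs ≥ 5 codons: frame +1 28–54 (9 codons), frame -2 23–40 (6 codons). Count = 2.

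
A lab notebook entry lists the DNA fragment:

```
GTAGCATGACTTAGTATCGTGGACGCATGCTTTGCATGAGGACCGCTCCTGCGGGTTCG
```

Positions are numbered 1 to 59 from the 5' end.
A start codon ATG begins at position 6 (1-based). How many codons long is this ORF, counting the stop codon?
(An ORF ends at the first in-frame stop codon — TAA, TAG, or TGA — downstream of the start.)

Codons from position 6: ATG (6–8), ACT (9–11), TAG (12–14).
TAG is the first in-frame stop; that's 3 codons including the stop.

3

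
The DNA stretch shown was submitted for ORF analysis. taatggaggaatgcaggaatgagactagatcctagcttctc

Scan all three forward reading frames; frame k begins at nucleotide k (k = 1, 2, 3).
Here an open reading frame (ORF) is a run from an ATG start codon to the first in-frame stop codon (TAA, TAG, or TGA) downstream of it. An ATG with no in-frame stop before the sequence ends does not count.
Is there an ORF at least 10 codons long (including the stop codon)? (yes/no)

Frame 1: TAA TGG AGG AAT GCA GGA ATG AGA CTA GAT CCT AGC TTC — no ATG→stop ORF.
Frame 2: AAT GGA GGA ATG CAG GAA TGA GAC TAG ATC CTA GCT TCT — ATG at 11, stop TGA at 20 → 12 nt.
Frame 3: ATG GAG GAA TGC AGG AAT GAG ACT AGA TCC TAG CTT CTC — ATG at 3, stop TAG at 33 → 33 nt.
Frame 3 has an ORF of 11 codons (positions 3–35) ≥ 10, so yes.

yes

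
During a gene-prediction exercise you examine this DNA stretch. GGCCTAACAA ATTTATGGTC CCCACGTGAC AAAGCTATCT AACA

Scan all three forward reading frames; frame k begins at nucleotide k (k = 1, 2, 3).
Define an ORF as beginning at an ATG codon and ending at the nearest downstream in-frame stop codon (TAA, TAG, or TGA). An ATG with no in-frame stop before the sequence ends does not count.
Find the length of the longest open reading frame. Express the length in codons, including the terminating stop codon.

5

Frame 1: GGC CTA ACA AAT TTA TGG TCC CCA CGT GAC AAA GCT ATC TAA — no ATG→stop ORF.
Frame 2: GCC TAA CAA ATT TAT GGT CCC CAC GTG ACA AAG CTA TCT AAC — no ATG→stop ORF.
Frame 3: CCT AAC AAA TTT ATG GTC CCC ACG TGA CAA AGC TAT CTA ACA — ATG at 15, stop TGA at 27 → 15 nt.
Longest: frame 3, positions 15–29, 15 nt = 5 codons = 4 aa. → 5 codons.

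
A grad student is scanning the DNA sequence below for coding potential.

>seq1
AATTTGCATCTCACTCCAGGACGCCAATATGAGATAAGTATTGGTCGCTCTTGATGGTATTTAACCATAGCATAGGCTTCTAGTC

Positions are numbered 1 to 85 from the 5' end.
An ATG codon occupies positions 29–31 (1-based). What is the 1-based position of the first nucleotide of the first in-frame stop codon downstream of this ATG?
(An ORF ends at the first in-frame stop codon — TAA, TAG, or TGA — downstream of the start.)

35

Codons from position 29: ATG (29–31), AGA (32–34), TAA (35–37).
TAA is a stop codon; it begins at position 35.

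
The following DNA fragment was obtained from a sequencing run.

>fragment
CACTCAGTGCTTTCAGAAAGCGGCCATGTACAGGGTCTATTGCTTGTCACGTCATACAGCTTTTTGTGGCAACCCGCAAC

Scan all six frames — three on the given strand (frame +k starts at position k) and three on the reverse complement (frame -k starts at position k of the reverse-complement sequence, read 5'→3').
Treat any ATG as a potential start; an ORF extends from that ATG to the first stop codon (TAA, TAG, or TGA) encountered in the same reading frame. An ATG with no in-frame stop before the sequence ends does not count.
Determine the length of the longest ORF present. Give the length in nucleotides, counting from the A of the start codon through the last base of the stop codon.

15

Reverse complement (5'→3'): GTTGCGGGTTGCCACAAAAAGCTGTATGACGTGACAAGCAATAGACCCTGTACATGGCCGCTTTCTGAAAGCACTGAGTG
Frame +1: CAC TCA GTG CTT TCA GAA AGC GGC CAT GTA CAG GGT CTA TTG CTT GTC ACG TCA TAC AGC TTT TTG TGG CAA CCC GCA — no ATG→stop ORF.
Frame +2: ACT CAG TGC TTT CAG AAA GCG GCC ATG TAC AGG GTC TAT TGC TTG TCA CGT CAT ACA GCT TTT TGT GGC AAC CCG CAA — no ATG→stop ORF.
Frame +3: CTC AGT GCT TTC AGA AAG CGG CCA TGT ACA GGG TCT ATT GCT TGT CAC GTC ATA CAG CTT TTT GTG GCA ACC CGC AAC — no ATG→stop ORF.
Frame -1: GTT GCG GGT TGC CAC AAA AAG CTG TAT GAC GTG ACA AGC AAT AGA CCC TGT ACA TGG CCG CTT TCT GAA AGC ACT GAG — no ATG→stop ORF.
Frame -2: TTG CGG GTT GCC ACA AAA AGC TGT ATG ACG TGA CAA GCA ATA GAC CCT GTA CAT GGC CGC TTT CTG AAA GCA CTG AGT — ATG at 26, stop TGA at 32 → 9 nt.
Frame -3: TGC GGG TTG CCA CAA AAA GCT GTA TGA CGT GAC AAG CAA TAG ACC CTG TAC ATG GCC GCT TTC TGA AAG CAC TGA GTG — ATG at 54, stop TGA at 66 → 15 nt.
Longest: frame -3, positions 54–68, 15 nt = 5 codons = 4 aa. → 15 nucleotides.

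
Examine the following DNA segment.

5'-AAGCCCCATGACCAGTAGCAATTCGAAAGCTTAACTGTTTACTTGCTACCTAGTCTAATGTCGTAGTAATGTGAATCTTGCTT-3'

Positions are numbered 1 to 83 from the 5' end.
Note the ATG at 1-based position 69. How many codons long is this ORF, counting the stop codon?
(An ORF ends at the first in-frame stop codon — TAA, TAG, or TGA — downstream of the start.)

2

Codons from position 69: ATG (69–71), TGA (72–74).
TGA is the first in-frame stop; that's 2 codons including the stop.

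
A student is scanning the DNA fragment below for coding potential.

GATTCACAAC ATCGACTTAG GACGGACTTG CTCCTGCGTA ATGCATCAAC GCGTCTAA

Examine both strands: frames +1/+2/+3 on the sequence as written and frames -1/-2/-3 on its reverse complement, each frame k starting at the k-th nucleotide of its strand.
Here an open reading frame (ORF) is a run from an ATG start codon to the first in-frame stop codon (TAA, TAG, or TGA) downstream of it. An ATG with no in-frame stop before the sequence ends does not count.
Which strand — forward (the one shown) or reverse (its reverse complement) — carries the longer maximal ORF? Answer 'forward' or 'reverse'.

Reverse complement (5'→3'): TTAGACGCGTTGATGCATTACGCAGGAGCAAGTCCGTCCTAAGTCGATGTTGTGAATC
Frame +1: GAT TCA CAA CAT CGA CTT AGG ACG GAC TTG CTC CTG CGT AAT GCA TCA ACG CGT CTA — no ATG→stop ORF.
Frame +2: ATT CAC AAC ATC GAC TTA GGA CGG ACT TGC TCC TGC GTA ATG CAT CAA CGC GTC TAA — ATG at 41, stop TAA at 56 → 18 nt.
Frame +3: TTC ACA ACA TCG ACT TAG GAC GGA CTT GCT CCT GCG TAA TGC ATC AAC GCG TCT — no ATG→stop ORF.
Frame -1: TTA GAC GCG TTG ATG CAT TAC GCA GGA GCA AGT CCG TCC TAA GTC GAT GTT GTG AAT — ATG at 13, stop TAA at 40 → 30 nt.
Frame -2: TAG ACG CGT TGA TGC ATT ACG CAG GAG CAA GTC CGT CCT AAG TCG ATG TTG TGA ATC — ATG at 47, stop TGA at 53 → 9 nt.
Frame -3: AGA CGC GTT GAT GCA TTA CGC AGG AGC AAG TCC GTC CTA AGT CGA TGT TGT GAA — no ATG→stop ORF.
Forward-strand max 18 nt; reverse-strand max 30 nt. The reverse strand has the longer ORF.

reverse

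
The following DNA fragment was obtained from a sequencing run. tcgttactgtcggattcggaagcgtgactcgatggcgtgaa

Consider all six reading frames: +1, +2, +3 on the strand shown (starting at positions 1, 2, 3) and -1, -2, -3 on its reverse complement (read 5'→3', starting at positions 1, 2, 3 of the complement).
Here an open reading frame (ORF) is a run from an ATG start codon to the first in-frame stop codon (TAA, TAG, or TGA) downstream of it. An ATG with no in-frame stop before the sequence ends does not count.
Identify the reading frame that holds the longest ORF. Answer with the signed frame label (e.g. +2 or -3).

Reverse complement (5'→3'): TTCACGCCATCGAGTCACGCTTCCGAATCCGACAGTAACGA
Frame +1: TCG TTA CTG TCG GAT TCG GAA GCG TGA CTC GAT GGC GTG — no ATG→stop ORF.
Frame +2: CGT TAC TGT CGG ATT CGG AAG CGT GAC TCG ATG GCG TGA — ATG at 32, stop TGA at 38 → 9 nt.
Frame +3: GTT ACT GTC GGA TTC GGA AGC GTG ACT CGA TGG CGT GAA — no ATG→stop ORF.
Frame -1: TTC ACG CCA TCG AGT CAC GCT TCC GAA TCC GAC AGT AAC — no ATG→stop ORF.
Frame -2: TCA CGC CAT CGA GTC ACG CTT CCG AAT CCG ACA GTA ACG — no ATG→stop ORF.
Frame -3: CAC GCC ATC GAG TCA CGC TTC CGA ATC CGA CAG TAA CGA — no ATG→stop ORF.
Longest ORF is 9 nt in frame +2 (positions 32–40).

+2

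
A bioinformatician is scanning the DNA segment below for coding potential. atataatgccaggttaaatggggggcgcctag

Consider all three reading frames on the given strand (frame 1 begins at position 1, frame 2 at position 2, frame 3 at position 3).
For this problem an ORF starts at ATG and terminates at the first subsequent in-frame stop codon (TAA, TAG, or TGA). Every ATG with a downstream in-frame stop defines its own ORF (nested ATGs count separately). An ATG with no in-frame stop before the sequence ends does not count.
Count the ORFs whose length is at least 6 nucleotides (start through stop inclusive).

Frame 1: ATA TAA TGC CAG GTT AAA TGG GGG GCG CCT — no ATG→stop ORF.
Frame 2: TAT AAT GCC AGG TTA AAT GGG GGG CGC CTA — no ATG→stop ORF.
Frame 3: ATA ATG CCA GGT TAA ATG GGG GGC GCC TAG — ATG at 6, stop TAA at 15 → 12 nt; ATG at 18, stop TAG at 30 → 15 nt.
ORFs ≥ 6 nucleotides: frame 3 6–17 (12 nucleotides), frame 3 18–32 (15 nucleotides). Count = 2.

2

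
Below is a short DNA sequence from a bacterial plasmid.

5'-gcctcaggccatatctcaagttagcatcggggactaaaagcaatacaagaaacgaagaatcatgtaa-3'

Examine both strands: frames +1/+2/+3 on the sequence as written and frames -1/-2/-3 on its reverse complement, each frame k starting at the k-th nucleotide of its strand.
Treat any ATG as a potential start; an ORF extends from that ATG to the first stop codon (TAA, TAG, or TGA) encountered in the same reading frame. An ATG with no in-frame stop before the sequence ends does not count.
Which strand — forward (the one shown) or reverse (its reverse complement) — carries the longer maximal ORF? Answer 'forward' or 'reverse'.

reverse

Reverse complement (5'→3'): TTACATGATTCTTCGTTTCTTGTATTGCTTTTAGTCCCCGATGCTAACTTGAGATATGGCCTGAGGC
Frame +1: GCC TCA GGC CAT ATC TCA AGT TAG CAT CGG GGA CTA AAA GCA ATA CAA GAA ACG AAG AAT CAT GTA — no ATG→stop ORF.
Frame +2: CCT CAG GCC ATA TCT CAA GTT AGC ATC GGG GAC TAA AAG CAA TAC AAG AAA CGA AGA ATC ATG TAA — ATG at 62, stop TAA at 65 → 6 nt.
Frame +3: CTC AGG CCA TAT CTC AAG TTA GCA TCG GGG ACT AAA AGC AAT ACA AGA AAC GAA GAA TCA TGT — no ATG→stop ORF.
Frame -1: TTA CAT GAT TCT TCG TTT CTT GTA TTG CTT TTA GTC CCC GAT GCT AAC TTG AGA TAT GGC CTG AGG — no ATG→stop ORF.
Frame -2: TAC ATG ATT CTT CGT TTC TTG TAT TGC TTT TAG TCC CCG ATG CTA ACT TGA GAT ATG GCC TGA GGC — ATG at 5, stop TAG at 32 → 30 nt; ATG at 41, stop TGA at 50 → 12 nt; ATG at 56, stop TGA at 62 → 9 nt.
Frame -3: ACA TGA TTC TTC GTT TCT TGT ATT GCT TTT AGT CCC CGA TGC TAA CTT GAG ATA TGG CCT GAG — no ATG→stop ORF.
Forward-strand max 6 nt; reverse-strand max 30 nt. The reverse strand has the longer ORF.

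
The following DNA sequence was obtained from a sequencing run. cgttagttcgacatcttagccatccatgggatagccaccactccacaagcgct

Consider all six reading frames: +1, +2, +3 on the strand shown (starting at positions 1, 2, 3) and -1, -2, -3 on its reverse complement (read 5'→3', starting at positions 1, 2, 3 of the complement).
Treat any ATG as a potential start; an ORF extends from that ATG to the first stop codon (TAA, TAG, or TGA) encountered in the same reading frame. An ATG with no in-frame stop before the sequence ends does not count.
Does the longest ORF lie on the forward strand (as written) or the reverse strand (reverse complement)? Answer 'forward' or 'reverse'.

reverse

Reverse complement (5'→3'): AGCGCTTGTGGAGTGGTGGCTATCCCATGGATGGCTAAGATGTCGAACTAACG
Frame +1: CGT TAG TTC GAC ATC TTA GCC ATC CAT GGG ATA GCC ACC ACT CCA CAA GCG — no ATG→stop ORF.
Frame +2: GTT AGT TCG ACA TCT TAG CCA TCC ATG GGA TAG CCA CCA CTC CAC AAG CGC — ATG at 26, stop TAG at 32 → 9 nt.
Frame +3: TTA GTT CGA CAT CTT AGC CAT CCA TGG GAT AGC CAC CAC TCC ACA AGC GCT — no ATG→stop ORF.
Frame -1: AGC GCT TGT GGA GTG GTG GCT ATC CCA TGG ATG GCT AAG ATG TCG AAC TAA — ATG at 31, stop TAA at 49 → 21 nt; ATG at 40, stop TAA at 49 → 12 nt.
Frame -2: GCG CTT GTG GAG TGG TGG CTA TCC CAT GGA TGG CTA AGA TGT CGA ACT AAC — no ATG→stop ORF.
Frame -3: CGC TTG TGG AGT GGT GGC TAT CCC ATG GAT GGC TAA GAT GTC GAA CTA ACG — ATG at 27, stop TAA at 36 → 12 nt.
Forward-strand max 9 nt; reverse-strand max 21 nt. The reverse strand has the longer ORF.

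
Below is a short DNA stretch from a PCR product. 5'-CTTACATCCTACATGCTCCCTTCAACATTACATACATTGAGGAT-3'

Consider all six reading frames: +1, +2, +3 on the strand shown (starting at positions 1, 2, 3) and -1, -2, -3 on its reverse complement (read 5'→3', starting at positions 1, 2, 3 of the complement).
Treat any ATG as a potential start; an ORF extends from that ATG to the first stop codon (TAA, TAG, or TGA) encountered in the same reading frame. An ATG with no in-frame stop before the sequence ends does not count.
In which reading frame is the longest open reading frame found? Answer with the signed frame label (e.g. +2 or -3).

Reverse complement (5'→3'): ATCCTCAATGTATGTAATGTTGAAGGGAGCATGTAGGATGTAAG
Frame +1: CTT ACA TCC TAC ATG CTC CCT TCA ACA TTA CAT ACA TTG AGG — no ATG→stop ORF.
Frame +2: TTA CAT CCT ACA TGC TCC CTT CAA CAT TAC ATA CAT TGA GGA — no ATG→stop ORF.
Frame +3: TAC ATC CTA CAT GCT CCC TTC AAC ATT ACA TAC ATT GAG GAT — no ATG→stop ORF.
Frame -1: ATC CTC AAT GTA TGT AAT GTT GAA GGG AGC ATG TAG GAT GTA — ATG at 31, stop TAG at 34 → 6 nt.
Frame -2: TCC TCA ATG TAT GTA ATG TTG AAG GGA GCA TGT AGG ATG TAA — ATG at 8, stop TAA at 41 → 36 nt; ATG at 17, stop TAA at 41 → 27 nt; ATG at 38, stop TAA at 41 → 6 nt.
Frame -3: CCT CAA TGT ATG TAA TGT TGA AGG GAG CAT GTA GGA TGT AAG — ATG at 12, stop TAA at 15 → 6 nt.
Longest ORF is 36 nt in frame -2 (positions 8–43).

-2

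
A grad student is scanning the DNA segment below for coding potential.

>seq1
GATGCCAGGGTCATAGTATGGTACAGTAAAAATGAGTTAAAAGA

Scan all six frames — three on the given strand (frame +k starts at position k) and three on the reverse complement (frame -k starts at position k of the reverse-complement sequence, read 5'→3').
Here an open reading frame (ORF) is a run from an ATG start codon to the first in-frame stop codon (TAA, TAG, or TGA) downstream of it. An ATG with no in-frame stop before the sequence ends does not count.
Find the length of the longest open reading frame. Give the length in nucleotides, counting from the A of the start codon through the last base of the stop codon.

15

Reverse complement (5'→3'): TCTTTTAACTCATTTTTACTGTACCATACTATGACCCTGGCATC
Frame +1: GAT GCC AGG GTC ATA GTA TGG TAC AGT AAA AAT GAG TTA AAA — no ATG→stop ORF.
Frame +2: ATG CCA GGG TCA TAG TAT GGT ACA GTA AAA ATG AGT TAA AAG — ATG at 2, stop TAG at 14 → 15 nt; ATG at 32, stop TAA at 38 → 9 nt.
Frame +3: TGC CAG GGT CAT AGT ATG GTA CAG TAA AAA TGA GTT AAA AGA — ATG at 18, stop TAA at 27 → 12 nt.
Frame -1: TCT TTT AAC TCA TTT TTA CTG TAC CAT ACT ATG ACC CTG GCA — no ATG→stop ORF.
Frame -2: CTT TTA ACT CAT TTT TAC TGT ACC ATA CTA TGA CCC TGG CAT — no ATG→stop ORF.
Frame -3: TTT TAA CTC ATT TTT ACT GTA CCA TAC TAT GAC CCT GGC ATC — no ATG→stop ORF.
Longest: frame +2, positions 2–16, 15 nt = 5 codons = 4 aa. → 15 nucleotides.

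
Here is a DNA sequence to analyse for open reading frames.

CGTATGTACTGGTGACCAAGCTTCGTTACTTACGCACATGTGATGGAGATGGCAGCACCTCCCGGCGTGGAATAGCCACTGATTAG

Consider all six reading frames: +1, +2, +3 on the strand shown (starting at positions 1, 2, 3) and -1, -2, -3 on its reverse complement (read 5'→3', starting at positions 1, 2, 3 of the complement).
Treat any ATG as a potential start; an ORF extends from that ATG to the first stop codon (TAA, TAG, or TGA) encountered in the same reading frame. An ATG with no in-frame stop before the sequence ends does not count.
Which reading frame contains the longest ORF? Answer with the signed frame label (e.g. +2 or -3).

+1

Reverse complement (5'→3'): CTAATCAGTGGCTATTCCACGCCGGGAGGTGCTGCCATCTCCATCACATGTGCGTAAGTAACGAAGCTTGGTCACCAGTACATACG
Frame +1: CGT ATG TAC TGG TGA CCA AGC TTC GTT ACT TAC GCA CAT GTG ATG GAG ATG GCA GCA CCT CCC GGC GTG GAA TAG CCA CTG ATT — ATG at 4, stop TGA at 13 → 12 nt; ATG at 43, stop TAG at 73 → 33 nt; ATG at 49, stop TAG at 73 → 27 nt.
Frame +2: GTA TGT ACT GGT GAC CAA GCT TCG TTA CTT ACG CAC ATG TGA TGG AGA TGG CAG CAC CTC CCG GCG TGG AAT AGC CAC TGA TTA — ATG at 38, stop TGA at 41 → 6 nt.
Frame +3: TAT GTA CTG GTG ACC AAG CTT CGT TAC TTA CGC ACA TGT GAT GGA GAT GGC AGC ACC TCC CGG CGT GGA ATA GCC ACT GAT TAG — no ATG→stop ORF.
Frame -1: CTA ATC AGT GGC TAT TCC ACG CCG GGA GGT GCT GCC ATC TCC ATC ACA TGT GCG TAA GTA ACG AAG CTT GGT CAC CAG TAC ATA — no ATG→stop ORF.
Frame -2: TAA TCA GTG GCT ATT CCA CGC CGG GAG GTG CTG CCA TCT CCA TCA CAT GTG CGT AAG TAA CGA AGC TTG GTC ACC AGT ACA TAC — no ATG→stop ORF.
Frame -3: AAT CAG TGG CTA TTC CAC GCC GGG AGG TGC TGC CAT CTC CAT CAC ATG TGC GTA AGT AAC GAA GCT TGG TCA CCA GTA CAT ACG — no ATG→stop ORF.
Longest ORF is 33 nt in frame +1 (positions 43–75).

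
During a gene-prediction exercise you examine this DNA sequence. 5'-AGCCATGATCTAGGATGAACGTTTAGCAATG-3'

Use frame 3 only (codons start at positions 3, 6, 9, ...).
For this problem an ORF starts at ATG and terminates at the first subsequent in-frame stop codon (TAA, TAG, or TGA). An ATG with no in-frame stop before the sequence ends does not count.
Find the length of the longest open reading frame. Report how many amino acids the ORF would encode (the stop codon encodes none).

Frame 3: CCA TGA TCT AGG ATG AAC GTT TAG CAA — ATG at 15, stop TAG at 24 → 12 nt.
Longest: frame 3, positions 15–26, 12 nt = 4 codons = 3 aa. → 3 amino acids.

3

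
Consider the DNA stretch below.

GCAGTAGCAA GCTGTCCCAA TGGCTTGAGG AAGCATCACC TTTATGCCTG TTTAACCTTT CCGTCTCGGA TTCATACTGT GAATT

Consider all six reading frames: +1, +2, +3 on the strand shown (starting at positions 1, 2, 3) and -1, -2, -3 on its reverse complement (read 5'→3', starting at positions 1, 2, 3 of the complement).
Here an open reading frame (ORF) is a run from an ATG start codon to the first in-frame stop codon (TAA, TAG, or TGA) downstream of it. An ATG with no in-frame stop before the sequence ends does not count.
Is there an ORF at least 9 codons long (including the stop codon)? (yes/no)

no

Reverse complement (5'→3'): AATTCACAGTATGAATCCGAGACGGAAAGGTTAAACAGGCATAAAGGTGATGCTTCCTCAAGCCATTGGGACAGCTTGCTACTGC
Frame +1: GCA GTA GCA AGC TGT CCC AAT GGC TTG AGG AAG CAT CAC CTT TAT GCC TGT TTA ACC TTT CCG TCT CGG ATT CAT ACT GTG AAT — no ATG→stop ORF.
Frame +2: CAG TAG CAA GCT GTC CCA ATG GCT TGA GGA AGC ATC ACC TTT ATG CCT GTT TAA CCT TTC CGT CTC GGA TTC ATA CTG TGA ATT — ATG at 20, stop TGA at 26 → 9 nt; ATG at 44, stop TAA at 53 → 12 nt.
Frame +3: AGT AGC AAG CTG TCC CAA TGG CTT GAG GAA GCA TCA CCT TTA TGC CTG TTT AAC CTT TCC GTC TCG GAT TCA TAC TGT GAA — no ATG→stop ORF.
Frame -1: AAT TCA CAG TAT GAA TCC GAG ACG GAA AGG TTA AAC AGG CAT AAA GGT GAT GCT TCC TCA AGC CAT TGG GAC AGC TTG CTA CTG — no ATG→stop ORF.
Frame -2: ATT CAC AGT ATG AAT CCG AGA CGG AAA GGT TAA ACA GGC ATA AAG GTG ATG CTT CCT CAA GCC ATT GGG ACA GCT TGC TAC TGC — ATG at 11, stop TAA at 32 → 24 nt.
Frame -3: TTC ACA GTA TGA ATC CGA GAC GGA AAG GTT AAA CAG GCA TAA AGG TGA TGC TTC CTC AAG CCA TTG GGA CAG CTT GCT ACT — no ATG→stop ORF.
Largest ORF found is 8 codons < 9, so no.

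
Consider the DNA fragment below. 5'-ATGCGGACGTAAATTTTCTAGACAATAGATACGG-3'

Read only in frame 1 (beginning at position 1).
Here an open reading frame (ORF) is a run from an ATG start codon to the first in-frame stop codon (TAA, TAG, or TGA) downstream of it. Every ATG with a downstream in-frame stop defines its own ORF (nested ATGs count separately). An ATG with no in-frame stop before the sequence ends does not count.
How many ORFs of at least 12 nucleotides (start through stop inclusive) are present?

Frame 1: ATG CGG ACG TAA ATT TTC TAG ACA ATA GAT ACG — ATG at 1, stop TAA at 10 → 12 nt.
ORFs ≥ 12 nucleotides: frame 1 1–12 (12 nucleotides). Count = 1.

1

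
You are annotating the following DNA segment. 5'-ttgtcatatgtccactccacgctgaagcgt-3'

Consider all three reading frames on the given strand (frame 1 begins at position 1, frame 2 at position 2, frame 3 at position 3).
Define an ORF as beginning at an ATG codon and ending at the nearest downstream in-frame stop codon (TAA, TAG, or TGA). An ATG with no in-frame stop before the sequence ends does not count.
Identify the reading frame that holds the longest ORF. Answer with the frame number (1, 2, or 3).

Frame 1: TTG TCA TAT GTC CAC TCC ACG CTG AAG CGT — no ATG→stop ORF.
Frame 2: TGT CAT ATG TCC ACT CCA CGC TGA AGC — ATG at 8, stop TGA at 23 → 18 nt.
Frame 3: GTC ATA TGT CCA CTC CAC GCT GAA GCG — no ATG→stop ORF.
Longest ORF is 18 nt in frame 2 (positions 8–25).

2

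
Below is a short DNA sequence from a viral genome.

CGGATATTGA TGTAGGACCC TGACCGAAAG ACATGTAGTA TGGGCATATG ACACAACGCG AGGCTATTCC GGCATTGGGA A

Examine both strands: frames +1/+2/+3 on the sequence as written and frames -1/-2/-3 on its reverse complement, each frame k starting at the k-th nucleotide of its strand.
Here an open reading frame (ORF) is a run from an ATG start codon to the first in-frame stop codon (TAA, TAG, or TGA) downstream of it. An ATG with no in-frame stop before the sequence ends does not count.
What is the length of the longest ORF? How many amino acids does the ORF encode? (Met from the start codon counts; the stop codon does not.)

Reverse complement (5'→3'): TTCCCAATGCCGGAATAGCCTCGCGTTGTGTCATATGCCCATACTACATGTCTTTCGGTCAGGGTCCTACATCAATATCCG
Frame +1: CGG ATA TTG ATG TAG GAC CCT GAC CGA AAG ACA TGT AGT ATG GGC ATA TGA CAC AAC GCG AGG CTA TTC CGG CAT TGG GAA — ATG at 10, stop TAG at 13 → 6 nt; ATG at 40, stop TGA at 49 → 12 nt.
Frame +2: GGA TAT TGA TGT AGG ACC CTG ACC GAA AGA CAT GTA GTA TGG GCA TAT GAC ACA ACG CGA GGC TAT TCC GGC ATT GGG — no ATG→stop ORF.
Frame +3: GAT ATT GAT GTA GGA CCC TGA CCG AAA GAC ATG TAG TAT GGG CAT ATG ACA CAA CGC GAG GCT ATT CCG GCA TTG GGA — ATG at 33, stop TAG at 36 → 6 nt.
Frame -1: TTC CCA ATG CCG GAA TAG CCT CGC GTT GTG TCA TAT GCC CAT ACT ACA TGT CTT TCG GTC AGG GTC CTA CAT CAA TAT CCG — ATG at 7, stop TAG at 16 → 12 nt.
Frame -2: TCC CAA TGC CGG AAT AGC CTC GCG TTG TGT CAT ATG CCC ATA CTA CAT GTC TTT CGG TCA GGG TCC TAC ATC AAT ATC — no ATG→stop ORF.
Frame -3: CCC AAT GCC GGA ATA GCC TCG CGT TGT GTC ATA TGC CCA TAC TAC ATG TCT TTC GGT CAG GGT CCT ACA TCA ATA TCC — no ATG→stop ORF.
Longest: frame +1, positions 40–51, 12 nt = 4 codons = 3 aa. → 3 amino acids.

3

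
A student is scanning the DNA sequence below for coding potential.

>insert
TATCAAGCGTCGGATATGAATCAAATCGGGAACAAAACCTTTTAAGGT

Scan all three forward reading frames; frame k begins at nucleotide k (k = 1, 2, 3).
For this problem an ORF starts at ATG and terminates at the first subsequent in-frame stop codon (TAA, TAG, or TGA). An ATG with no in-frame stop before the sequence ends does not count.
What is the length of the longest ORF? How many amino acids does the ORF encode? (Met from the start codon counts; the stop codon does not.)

9

Frame 1: TAT CAA GCG TCG GAT ATG AAT CAA ATC GGG AAC AAA ACC TTT TAA GGT — ATG at 16, stop TAA at 43 → 30 nt.
Frame 2: ATC AAG CGT CGG ATA TGA ATC AAA TCG GGA ACA AAA CCT TTT AAG — no ATG→stop ORF.
Frame 3: TCA AGC GTC GGA TAT GAA TCA AAT CGG GAA CAA AAC CTT TTA AGG — no ATG→stop ORF.
Longest: frame 1, positions 16–45, 30 nt = 10 codons = 9 aa. → 9 amino acids.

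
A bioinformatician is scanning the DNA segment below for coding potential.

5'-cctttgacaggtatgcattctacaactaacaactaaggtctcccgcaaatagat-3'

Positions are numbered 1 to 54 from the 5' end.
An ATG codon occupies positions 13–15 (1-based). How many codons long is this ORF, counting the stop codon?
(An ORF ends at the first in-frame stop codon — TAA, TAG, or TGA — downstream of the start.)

Codons from position 13: ATG (13–15), CAT (16–18), TCT (19–21), ACA (22–24), ACT (25–27), AAC (28–30), AAC (31–33), TAA (34–36).
TAA is the first in-frame stop; that's 8 codons including the stop.

8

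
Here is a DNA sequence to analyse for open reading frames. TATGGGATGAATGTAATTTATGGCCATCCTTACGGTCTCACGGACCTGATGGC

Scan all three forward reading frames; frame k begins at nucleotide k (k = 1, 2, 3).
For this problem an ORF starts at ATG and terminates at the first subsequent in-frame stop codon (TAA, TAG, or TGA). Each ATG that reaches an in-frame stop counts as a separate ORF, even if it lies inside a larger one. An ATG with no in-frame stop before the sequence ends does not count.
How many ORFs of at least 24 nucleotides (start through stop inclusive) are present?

1

Frame 1: TAT GGG ATG AAT GTA ATT TAT GGC CAT CCT TAC GGT CTC ACG GAC CTG ATG — no ATG→stop ORF.
Frame 2: ATG GGA TGA ATG TAA TTT ATG GCC ATC CTT ACG GTC TCA CGG ACC TGA TGG — ATG at 2, stop TGA at 8 → 9 nt; ATG at 11, stop TAA at 14 → 6 nt; ATG at 20, stop TGA at 47 → 30 nt.
Frame 3: TGG GAT GAA TGT AAT TTA TGG CCA TCC TTA CGG TCT CAC GGA CCT GAT GGC — no ATG→stop ORF.
ORFs ≥ 24 nucleotides: frame 2 20–49 (30 nucleotides). Count = 1.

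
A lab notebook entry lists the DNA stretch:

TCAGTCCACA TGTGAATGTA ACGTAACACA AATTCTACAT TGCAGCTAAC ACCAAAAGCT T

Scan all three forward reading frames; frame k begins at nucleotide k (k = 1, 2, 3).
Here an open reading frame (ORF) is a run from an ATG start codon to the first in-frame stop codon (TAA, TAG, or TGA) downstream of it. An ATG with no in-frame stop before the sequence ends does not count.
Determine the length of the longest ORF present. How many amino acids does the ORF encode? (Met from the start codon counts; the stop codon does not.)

Frame 1: TCA GTC CAC ATG TGA ATG TAA CGT AAC ACA AAT TCT ACA TTG CAG CTA ACA CCA AAA GCT — ATG at 10, stop TGA at 13 → 6 nt; ATG at 16, stop TAA at 19 → 6 nt.
Frame 2: CAG TCC ACA TGT GAA TGT AAC GTA ACA CAA ATT CTA CAT TGC AGC TAA CAC CAA AAG CTT — no ATG→stop ORF.
Frame 3: AGT CCA CAT GTG AAT GTA ACG TAA CAC AAA TTC TAC ATT GCA GCT AAC ACC AAA AGC — no ATG→stop ORF.
Longest: frame 1, positions 10–15, 6 nt = 2 codons = 1 aa. → 1 amino acids.

1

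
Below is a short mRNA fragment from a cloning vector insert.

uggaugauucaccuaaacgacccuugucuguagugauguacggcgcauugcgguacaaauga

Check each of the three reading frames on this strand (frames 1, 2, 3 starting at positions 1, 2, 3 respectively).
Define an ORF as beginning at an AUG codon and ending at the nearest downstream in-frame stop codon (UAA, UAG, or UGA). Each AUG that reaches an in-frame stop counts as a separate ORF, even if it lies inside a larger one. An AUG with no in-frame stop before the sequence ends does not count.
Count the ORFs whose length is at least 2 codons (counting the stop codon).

Frame 1: UGG AUG AUU CAC CUA AAC GAC CCU UGU CUG UAG UGA UGU ACG GCG CAU UGC GGU ACA AAU — AUG at 4, stop UAG at 31 → 30 nt.
Frame 2: GGA UGA UUC ACC UAA ACG ACC CUU GUC UGU AGU GAU GUA CGG CGC AUU GCG GUA CAA AUG — no AUG→stop ORF.
Frame 3: GAU GAU UCA CCU AAA CGA CCC UUG UCU GUA GUG AUG UAC GGC GCA UUG CGG UAC AAA UGA — AUG at 36, stop UGA at 60 → 27 nt.
ORFs ≥ 2 codons: frame 1 4–33 (10 codons), frame 3 36–62 (9 codons). Count = 2.

2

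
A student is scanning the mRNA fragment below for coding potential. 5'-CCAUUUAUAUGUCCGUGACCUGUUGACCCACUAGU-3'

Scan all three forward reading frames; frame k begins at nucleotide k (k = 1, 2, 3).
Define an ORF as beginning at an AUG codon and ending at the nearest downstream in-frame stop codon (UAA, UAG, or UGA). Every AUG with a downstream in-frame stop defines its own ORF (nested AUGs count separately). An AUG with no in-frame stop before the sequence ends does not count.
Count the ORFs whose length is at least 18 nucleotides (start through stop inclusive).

1

Frame 1: CCA UUU AUA UGU CCG UGA CCU GUU GAC CCA CUA — no AUG→stop ORF.
Frame 2: CAU UUA UAU GUC CGU GAC CUG UUG ACC CAC UAG — no AUG→stop ORF.
Frame 3: AUU UAU AUG UCC GUG ACC UGU UGA CCC ACU AGU — AUG at 9, stop UGA at 24 → 18 nt.
ORFs ≥ 18 nucleotides: frame 3 9–26 (18 nucleotides). Count = 1.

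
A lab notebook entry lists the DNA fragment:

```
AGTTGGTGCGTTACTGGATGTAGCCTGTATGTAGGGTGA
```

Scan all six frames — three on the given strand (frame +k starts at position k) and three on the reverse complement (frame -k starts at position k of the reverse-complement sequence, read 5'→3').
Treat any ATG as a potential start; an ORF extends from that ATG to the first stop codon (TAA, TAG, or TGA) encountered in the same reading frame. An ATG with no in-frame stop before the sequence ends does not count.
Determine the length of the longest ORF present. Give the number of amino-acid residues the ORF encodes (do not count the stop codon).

Reverse complement (5'→3'): TCACCCTACATACAGGCTACATCCAGTAACGCACCAACT
Frame +1: AGT TGG TGC GTT ACT GGA TGT AGC CTG TAT GTA GGG TGA — no ATG→stop ORF.
Frame +2: GTT GGT GCG TTA CTG GAT GTA GCC TGT ATG TAG GGT — ATG at 29, stop TAG at 32 → 6 nt.
Frame +3: TTG GTG CGT TAC TGG ATG TAG CCT GTA TGT AGG GTG — ATG at 18, stop TAG at 21 → 6 nt.
Frame -1: TCA CCC TAC ATA CAG GCT ACA TCC AGT AAC GCA CCA ACT — no ATG→stop ORF.
Frame -2: CAC CCT ACA TAC AGG CTA CAT CCA GTA ACG CAC CAA — no ATG→stop ORF.
Frame -3: ACC CTA CAT ACA GGC TAC ATC CAG TAA CGC ACC AAC — no ATG→stop ORF.
Longest: frame +2, positions 29–34, 6 nt = 2 codons = 1 aa. → 1 amino acids.

1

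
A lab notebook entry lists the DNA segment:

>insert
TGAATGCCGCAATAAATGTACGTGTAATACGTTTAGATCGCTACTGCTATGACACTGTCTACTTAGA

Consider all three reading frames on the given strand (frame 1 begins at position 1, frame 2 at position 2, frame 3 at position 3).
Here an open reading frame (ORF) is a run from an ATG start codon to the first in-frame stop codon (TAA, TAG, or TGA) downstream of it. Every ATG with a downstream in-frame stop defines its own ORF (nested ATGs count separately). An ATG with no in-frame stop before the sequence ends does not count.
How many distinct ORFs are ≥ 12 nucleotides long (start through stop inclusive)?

Frame 1: TGA ATG CCG CAA TAA ATG TAC GTG TAA TAC GTT TAG ATC GCT ACT GCT ATG ACA CTG TCT ACT TAG — ATG at 4, stop TAA at 13 → 12 nt; ATG at 16, stop TAA at 25 → 12 nt; ATG at 49, stop TAG at 64 → 18 nt.
Frame 2: GAA TGC CGC AAT AAA TGT ACG TGT AAT ACG TTT AGA TCG CTA CTG CTA TGA CAC TGT CTA CTT AGA — no ATG→stop ORF.
Frame 3: AAT GCC GCA ATA AAT GTA CGT GTA ATA CGT TTA GAT CGC TAC TGC TAT GAC ACT GTC TAC TTA — no ATG→stop ORF.
ORFs ≥ 12 nucleotides: frame 1 4–15 (12 nucleotides), frame 1 16–27 (12 nucleotides), frame 1 49–66 (18 nucleotides). Count = 3.

3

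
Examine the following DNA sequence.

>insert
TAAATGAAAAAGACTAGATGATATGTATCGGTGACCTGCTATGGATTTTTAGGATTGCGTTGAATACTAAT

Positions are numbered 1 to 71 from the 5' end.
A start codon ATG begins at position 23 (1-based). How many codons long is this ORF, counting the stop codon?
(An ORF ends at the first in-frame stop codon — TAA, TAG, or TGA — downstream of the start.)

4

Codons from position 23: ATG (23–25), TAT (26–28), CGG (29–31), TGA (32–34).
TGA is the first in-frame stop; that's 4 codons including the stop.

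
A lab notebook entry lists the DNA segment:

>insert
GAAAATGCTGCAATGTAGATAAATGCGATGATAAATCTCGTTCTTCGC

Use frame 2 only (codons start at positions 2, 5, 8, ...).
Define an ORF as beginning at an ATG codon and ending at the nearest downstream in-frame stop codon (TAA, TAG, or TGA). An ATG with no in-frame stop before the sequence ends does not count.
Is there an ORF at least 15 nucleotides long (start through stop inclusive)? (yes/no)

yes

Frame 2: AAA ATG CTG CAA TGT AGA TAA ATG CGA TGA TAA ATC TCG TTC TTC — ATG at 5, stop TAA at 20 → 18 nt; ATG at 23, stop TGA at 29 → 9 nt.
Frame 2 has an ORF of 18 nucleotides (positions 5–22) ≥ 15, so yes.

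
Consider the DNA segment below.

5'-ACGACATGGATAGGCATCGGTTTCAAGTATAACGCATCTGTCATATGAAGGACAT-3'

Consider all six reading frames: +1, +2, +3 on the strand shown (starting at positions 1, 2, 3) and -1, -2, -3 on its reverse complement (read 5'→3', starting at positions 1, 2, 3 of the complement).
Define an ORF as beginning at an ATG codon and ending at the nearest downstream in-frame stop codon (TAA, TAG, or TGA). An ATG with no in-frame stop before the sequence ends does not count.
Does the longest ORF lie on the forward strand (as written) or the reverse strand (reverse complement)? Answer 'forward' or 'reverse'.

Reverse complement (5'→3'): ATGTCCTTCATATGACAGATGCGTTATACTTGAAACCGATGCCTATCCATGTCGT
Frame +1: ACG ACA TGG ATA GGC ATC GGT TTC AAG TAT AAC GCA TCT GTC ATA TGA AGG ACA — no ATG→stop ORF.
Frame +2: CGA CAT GGA TAG GCA TCG GTT TCA AGT ATA ACG CAT CTG TCA TAT GAA GGA CAT — no ATG→stop ORF.
Frame +3: GAC ATG GAT AGG CAT CGG TTT CAA GTA TAA CGC ATC TGT CAT ATG AAG GAC — ATG at 6, stop TAA at 30 → 27 nt.
Frame -1: ATG TCC TTC ATA TGA CAG ATG CGT TAT ACT TGA AAC CGA TGC CTA TCC ATG TCG — ATG at 1, stop TGA at 13 → 15 nt; ATG at 19, stop TGA at 31 → 15 nt.
Frame -2: TGT CCT TCA TAT GAC AGA TGC GTT ATA CTT GAA ACC GAT GCC TAT CCA TGT CGT — no ATG→stop ORF.
Frame -3: GTC CTT CAT ATG ACA GAT GCG TTA TAC TTG AAA CCG ATG CCT ATC CAT GTC — no ATG→stop ORF.
Forward-strand max 27 nt; reverse-strand max 15 nt. The forward strand has the longer ORF.

forward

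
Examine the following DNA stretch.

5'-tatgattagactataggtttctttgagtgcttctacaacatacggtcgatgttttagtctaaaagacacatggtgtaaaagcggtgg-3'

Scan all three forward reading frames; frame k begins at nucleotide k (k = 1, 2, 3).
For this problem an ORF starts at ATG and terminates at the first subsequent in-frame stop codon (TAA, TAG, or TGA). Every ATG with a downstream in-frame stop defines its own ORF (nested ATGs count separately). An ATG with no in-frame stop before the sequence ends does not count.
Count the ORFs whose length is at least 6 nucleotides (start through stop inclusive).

Frame 1: TAT GAT TAG ACT ATA GGT TTC TTT GAG TGC TTC TAC AAC ATA CGG TCG ATG TTT TAG TCT AAA AGA CAC ATG GTG TAA AAG CGG TGG — ATG at 49, stop TAG at 55 → 9 nt; ATG at 70, stop TAA at 76 → 9 nt.
Frame 2: ATG ATT AGA CTA TAG GTT TCT TTG AGT GCT TCT ACA ACA TAC GGT CGA TGT TTT AGT CTA AAA GAC ACA TGG TGT AAA AGC GGT — ATG at 2, stop TAG at 14 → 15 nt.
Frame 3: TGA TTA GAC TAT AGG TTT CTT TGA GTG CTT CTA CAA CAT ACG GTC GAT GTT TTA GTC TAA AAG ACA CAT GGT GTA AAA GCG GTG — no ATG→stop ORF.
ORFs ≥ 6 nucleotides: frame 1 49–57 (9 nucleotides), frame 1 70–78 (9 nucleotides), frame 2 2–16 (15 nucleotides). Count = 3.

3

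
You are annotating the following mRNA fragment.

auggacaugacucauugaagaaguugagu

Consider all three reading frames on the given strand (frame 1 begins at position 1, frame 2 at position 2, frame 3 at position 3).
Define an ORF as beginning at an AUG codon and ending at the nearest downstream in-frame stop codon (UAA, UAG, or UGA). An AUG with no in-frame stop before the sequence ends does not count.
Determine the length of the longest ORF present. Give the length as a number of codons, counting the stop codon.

Frame 1: AUG GAC AUG ACU CAU UGA AGA AGU UGA — AUG at 1, stop UGA at 16 → 18 nt; AUG at 7, stop UGA at 16 → 12 nt.
Frame 2: UGG ACA UGA CUC AUU GAA GAA GUU GAG — no AUG→stop ORF.
Frame 3: GGA CAU GAC UCA UUG AAG AAG UUG AGU — no AUG→stop ORF.
Longest: frame 1, positions 1–18, 18 nt = 6 codons = 5 aa. → 6 codons.

6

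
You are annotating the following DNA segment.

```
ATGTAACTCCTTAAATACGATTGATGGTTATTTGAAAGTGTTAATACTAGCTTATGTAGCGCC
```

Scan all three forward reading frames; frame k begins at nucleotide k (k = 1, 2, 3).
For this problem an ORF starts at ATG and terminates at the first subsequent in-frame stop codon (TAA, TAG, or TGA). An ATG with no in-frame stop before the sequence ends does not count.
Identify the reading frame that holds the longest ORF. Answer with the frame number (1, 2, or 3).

Frame 1: ATG TAA CTC CTT AAA TAC GAT TGA TGG TTA TTT GAA AGT GTT AAT ACT AGC TTA TGT AGC GCC — ATG at 1, stop TAA at 4 → 6 nt.
Frame 2: TGT AAC TCC TTA AAT ACG ATT GAT GGT TAT TTG AAA GTG TTA ATA CTA GCT TAT GTA GCG — no ATG→stop ORF.
Frame 3: GTA ACT CCT TAA ATA CGA TTG ATG GTT ATT TGA AAG TGT TAA TAC TAG CTT ATG TAG CGC — ATG at 24, stop TGA at 33 → 12 nt; ATG at 54, stop TAG at 57 → 6 nt.
Longest ORF is 12 nt in frame 3 (positions 24–35).

3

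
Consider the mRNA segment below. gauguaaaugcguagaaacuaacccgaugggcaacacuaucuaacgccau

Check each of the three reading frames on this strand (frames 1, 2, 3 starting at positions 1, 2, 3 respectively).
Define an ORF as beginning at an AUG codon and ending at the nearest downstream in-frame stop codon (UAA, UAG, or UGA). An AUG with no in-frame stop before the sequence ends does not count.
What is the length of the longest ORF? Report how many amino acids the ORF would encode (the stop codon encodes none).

Frame 1: GAU GUA AAU GCG UAG AAA CUA ACC CGA UGG GCA ACA CUA UCU AAC GCC — no AUG→stop ORF.
Frame 2: AUG UAA AUG CGU AGA AAC UAA CCC GAU GGG CAA CAC UAU CUA ACG CCA — AUG at 2, stop UAA at 5 → 6 nt; AUG at 8, stop UAA at 20 → 15 nt.
Frame 3: UGU AAA UGC GUA GAA ACU AAC CCG AUG GGC AAC ACU AUC UAA CGC CAU — AUG at 27, stop UAA at 42 → 18 nt.
Longest: frame 3, positions 27–44, 18 nt = 6 codons = 5 aa. → 5 amino acids.

5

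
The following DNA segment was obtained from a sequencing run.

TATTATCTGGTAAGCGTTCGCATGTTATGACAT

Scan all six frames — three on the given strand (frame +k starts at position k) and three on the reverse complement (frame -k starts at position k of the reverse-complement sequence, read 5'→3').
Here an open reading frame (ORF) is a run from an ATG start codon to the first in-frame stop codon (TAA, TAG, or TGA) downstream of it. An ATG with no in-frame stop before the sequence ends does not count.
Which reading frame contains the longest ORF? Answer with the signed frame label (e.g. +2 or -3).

-2

Reverse complement (5'→3'): ATGTCATAACATGCGAACGCTTACCAGATAATA
Frame +1: TAT TAT CTG GTA AGC GTT CGC ATG TTA TGA CAT — ATG at 22, stop TGA at 28 → 9 nt.
Frame +2: ATT ATC TGG TAA GCG TTC GCA TGT TAT GAC — no ATG→stop ORF.
Frame +3: TTA TCT GGT AAG CGT TCG CAT GTT ATG ACA — no ATG→stop ORF.
Frame -1: ATG TCA TAA CAT GCG AAC GCT TAC CAG ATA ATA — ATG at 1, stop TAA at 7 → 9 nt.
Frame -2: TGT CAT AAC ATG CGA ACG CTT ACC AGA TAA — ATG at 11, stop TAA at 29 → 21 nt.
Frame -3: GTC ATA ACA TGC GAA CGC TTA CCA GAT AAT — no ATG→stop ORF.
Longest ORF is 21 nt in frame -2 (positions 11–31).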